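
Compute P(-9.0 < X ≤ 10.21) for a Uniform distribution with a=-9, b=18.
0.711481

We have X ~ Uniform(a=-9, b=18).

To find P(-9.0 < X ≤ 10.21), we use:
P(-9.0 < X ≤ 10.21) = P(X ≤ 10.21) - P(X ≤ -9.0)
                 = F(10.21) - F(-9.0)
                 = 0.711481 - 0.000000
                 = 0.711481

So there's approximately a 71.1% chance that X falls in this range.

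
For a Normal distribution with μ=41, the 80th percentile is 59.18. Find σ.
σ = 21.6012

For X ~ Normal(μ, σ), the p-th percentile satisfies x = μ + z_p × σ,
where z_p = Φ⁻¹(p) is the standard normal quantile.

Step 1: z_{0.8} = Φ⁻¹(0.8) = 0.8416

Step 2: Solve for σ:
59.18 = 41 + 0.8416 × σ
σ = (59.18 - 41) / 0.8416
σ = 18.18 / 0.8416
σ = 21.6012

Verification: μ + z × σ = 41 + 0.8416 × 21.6012 = 59.18 ✓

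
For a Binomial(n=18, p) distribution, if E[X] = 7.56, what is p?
p = 0.42

For a Binomial(n, p) distribution:
E[X] = n × p

Given n = 18 and E[X] = 7.56:
7.56 = 18 × p
p = 7.56 / 18 = 0.42

Verification: Binomial(18, 0.42) has E[X] = 7.56 ✓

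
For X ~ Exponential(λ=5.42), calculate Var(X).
0.0340

We have X ~ Exponential(λ=5.42).

For an Exponential distribution with λ=5.42:
Var(X) = 0.0340

The variance measures the spread of the distribution around the mean.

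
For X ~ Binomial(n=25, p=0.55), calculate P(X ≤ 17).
0.936149

We have X ~ Binomial(n=25, p=0.55).

The CDF gives us P(X ≤ k).

Using the CDF:
P(X ≤ 17) = 0.936149

This means there's approximately a 93.6% chance that X is at most 17.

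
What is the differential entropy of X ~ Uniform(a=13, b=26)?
2.5649 nats

We have X ~ Uniform(a=13, b=26).

The differential entropy measures the uncertainty or information content of the distribution.

For a Uniform distribution with a=13, b=26:
h(X) = 2.5649 nats

(In bits, this would be 3.7004 bits.)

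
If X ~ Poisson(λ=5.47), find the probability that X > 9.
0.052236

We have X ~ Poisson(λ=5.47).

P(X > 9) = 1 - P(X ≤ 9)
                = 1 - F(9)
                = 1 - 0.947764
                = 0.052236

So there's approximately a 5.2% chance that X exceeds 9.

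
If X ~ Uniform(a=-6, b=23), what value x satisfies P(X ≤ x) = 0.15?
-1.6500

We have X ~ Uniform(a=-6, b=23).

We want to find x such that P(X ≤ x) = 0.15.

This is the 15th percentile, which means 15% of values fall below this point.

Using the inverse CDF (quantile function):
x = F⁻¹(0.15) = -1.6500

Verification: P(X ≤ -1.6500) = 0.15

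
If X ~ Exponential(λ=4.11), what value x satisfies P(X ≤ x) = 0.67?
0.2697

We have X ~ Exponential(λ=4.11).

We want to find x such that P(X ≤ x) = 0.67.

This is the 67th percentile, which means 67% of values fall below this point.

Using the inverse CDF (quantile function):
x = F⁻¹(0.67) = 0.2697

Verification: P(X ≤ 0.2697) = 0.67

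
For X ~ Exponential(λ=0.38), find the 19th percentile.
0.5545

We have X ~ Exponential(λ=0.38).

We want to find x such that P(X ≤ x) = 0.19.

This is the 19th percentile, which means 19% of values fall below this point.

Using the inverse CDF (quantile function):
x = F⁻¹(0.19) = 0.5545

Verification: P(X ≤ 0.5545) = 0.19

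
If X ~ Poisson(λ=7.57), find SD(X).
2.7514

We have X ~ Poisson(λ=7.57).

For a Poisson distribution with λ=7.57:
σ = √Var(X) = 2.7514

The standard deviation is the square root of the variance.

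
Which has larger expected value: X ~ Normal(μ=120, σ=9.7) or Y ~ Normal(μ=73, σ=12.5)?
X has larger mean (120.0000 > 73.0000)

Compute the expected value for each distribution:

X ~ Normal(μ=120, σ=9.7):
E[X] = 120.0000

Y ~ Normal(μ=73, σ=12.5):
E[Y] = 73.0000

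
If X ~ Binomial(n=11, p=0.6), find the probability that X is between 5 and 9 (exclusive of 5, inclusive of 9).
0.723265

We have X ~ Binomial(n=11, p=0.6).

To find P(5 < X ≤ 9), we use:
P(5 < X ≤ 9) = P(X ≤ 9) - P(X ≤ 5)
                 = F(9) - F(5)
                 = 0.969767 - 0.246502
                 = 0.723265

So there's approximately a 72.3% chance that X falls in this range.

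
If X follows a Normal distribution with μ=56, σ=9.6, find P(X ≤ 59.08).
0.625832

We have X ~ Normal(μ=56, σ=9.6).

The CDF gives us P(X ≤ k).

Using the CDF:
P(X ≤ 59.08) = 0.625832

This means there's approximately a 62.6% chance that X is at most 59.08.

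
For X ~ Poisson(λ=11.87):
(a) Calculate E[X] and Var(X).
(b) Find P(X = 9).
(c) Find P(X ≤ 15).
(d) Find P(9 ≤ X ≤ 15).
(a) E[X] = 11.8700, Var(X) = 11.8700
(b) P(X = 9) = 0.090202
(c) P(X ≤ 15) = 0.853673
(d) P(9 ≤ X ≤ 15) = 0.689941

We have X ~ Poisson(λ=11.87).

(a) Moments:
E[X] = 11.8700
Var(X) = 11.8700
σ = √Var(X) = 3.4453

(b) Point probability using PMF:
P(X = 9) = 0.090202

(c) Cumulative probability using CDF:
P(X ≤ 15) = F(15) = 0.853673

(d) Range probability:
P(9 ≤ X ≤ 15) = P(X ≤ 15) - P(X ≤ 8)
                   = F(15) - F(8)
                   = 0.853673 - 0.163732
                   = 0.689941

This means approximately 69.0% of outcomes fall in the interval [9, 15].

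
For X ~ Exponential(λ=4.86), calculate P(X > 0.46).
0.106928

We have X ~ Exponential(λ=4.86).

P(X > 0.46) = 1 - P(X ≤ 0.46)
                = 1 - F(0.46)
                = 1 - 0.893072
                = 0.106928

So there's approximately a 10.7% chance that X exceeds 0.46.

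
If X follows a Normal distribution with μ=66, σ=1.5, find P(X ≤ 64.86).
0.223627

We have X ~ Normal(μ=66, σ=1.5).

The CDF gives us P(X ≤ k).

Using the CDF:
P(X ≤ 64.86) = 0.223627

This means there's approximately a 22.4% chance that X is at most 64.86.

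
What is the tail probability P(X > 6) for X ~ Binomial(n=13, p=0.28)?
0.044049

We have X ~ Binomial(n=13, p=0.28).

P(X > 6) = 1 - P(X ≤ 6)
                = 1 - F(6)
                = 1 - 0.955951
                = 0.044049

So there's approximately a 4.4% chance that X exceeds 6.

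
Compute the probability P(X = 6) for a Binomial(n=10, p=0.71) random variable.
0.190266

We have X ~ Binomial(n=10, p=0.71).

For a Binomial distribution, the PMF gives us the probability of each outcome.

Using the PMF formula:
P(X = 6) = 0.190266

Rounded to 4 decimal places: 0.1903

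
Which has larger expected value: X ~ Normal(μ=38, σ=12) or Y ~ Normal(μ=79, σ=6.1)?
Y has larger mean (79.0000 > 38.0000)

Compute the expected value for each distribution:

X ~ Normal(μ=38, σ=12):
E[X] = 38.0000

Y ~ Normal(μ=79, σ=6.1):
E[Y] = 79.0000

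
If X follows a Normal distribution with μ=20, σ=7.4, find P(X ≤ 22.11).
0.612230

We have X ~ Normal(μ=20, σ=7.4).

The CDF gives us P(X ≤ k).

Using the CDF:
P(X ≤ 22.11) = 0.612230

This means there's approximately a 61.2% chance that X is at most 22.11.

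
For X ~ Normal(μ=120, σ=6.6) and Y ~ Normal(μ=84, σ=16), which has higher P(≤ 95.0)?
Y has higher probability (P(Y ≤ 95.0) = 0.7541 > P(X ≤ 95.0) = 0.0001)

Compute P(≤ 95.0) for each distribution:

X ~ Normal(μ=120, σ=6.6):
P(X ≤ 95.0) = 0.0001

Y ~ Normal(μ=84, σ=16):
P(Y ≤ 95.0) = 0.7541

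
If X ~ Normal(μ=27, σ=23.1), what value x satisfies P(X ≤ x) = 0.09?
-3.9714

We have X ~ Normal(μ=27, σ=23.1).

We want to find x such that P(X ≤ x) = 0.09.

This is the 9th percentile, which means 9% of values fall below this point.

Using the inverse CDF (quantile function):
x = F⁻¹(0.09) = -3.9714

Verification: P(X ≤ -3.9714) = 0.09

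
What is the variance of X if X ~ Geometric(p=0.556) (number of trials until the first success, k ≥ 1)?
1.4363

We have X ~ Geometric(p=0.556) (number of trials until the first success, k ≥ 1).

For a Geometric distribution with p=0.556 (number of trials until the first success, k ≥ 1):
Var(X) = 1.4363

The variance measures the spread of the distribution around the mean.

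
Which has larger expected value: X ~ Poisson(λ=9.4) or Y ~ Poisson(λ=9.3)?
X has larger mean (9.4000 > 9.3000)

Compute the expected value for each distribution:

X ~ Poisson(λ=9.4):
E[X] = 9.4000

Y ~ Poisson(λ=9.3):
E[Y] = 9.3000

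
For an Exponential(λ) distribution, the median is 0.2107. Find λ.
λ = 3.2897

For X ~ Exponential(λ), the CDF is F(x) = 1 - e^(-λx).
The median m satisfies F(m) = 0.5:
1 - e^(-λm) = 0.5
e^(-λm) = 0.5
λm = ln(2)
m = ln(2) / λ

Given m = 0.2107:
λ = ln(2) / 0.2107 = 0.693147 / 0.2107 = 3.2897

Verification: ln(2) / 3.2897 = 0.2107 ✓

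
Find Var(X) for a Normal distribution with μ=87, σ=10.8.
116.6400

We have X ~ Normal(μ=87, σ=10.8).

For a Normal distribution with μ=87, σ=10.8:
Var(X) = 116.6400

The variance measures the spread of the distribution around the mean.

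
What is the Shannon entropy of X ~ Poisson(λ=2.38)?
1.8032 nats

We have X ~ Poisson(λ=2.38).

The Shannon entropy measures the uncertainty or information content of the distribution.

For a Poisson distribution with λ=2.38:
H(X) = 1.8032 nats

(In bits, this would be 2.6015 bits.)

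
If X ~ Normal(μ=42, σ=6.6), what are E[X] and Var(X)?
E[X] = 42.0000, Var(X) = 43.5600

We have X ~ Normal(μ=42, σ=6.6).

For a Normal distribution with μ=42, σ=6.6:

Expected value:
E[X] = 42.0000

Variance:
Var(X) = 43.5600

Standard deviation:
σ = √Var(X) = 6.6000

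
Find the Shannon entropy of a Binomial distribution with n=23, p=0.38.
2.2627 nats

We have X ~ Binomial(n=23, p=0.38).

The Shannon entropy measures the uncertainty or information content of the distribution.

For a Binomial distribution with n=23, p=0.38:
H(X) = 2.2627 nats

(In bits, this would be 3.2644 bits.)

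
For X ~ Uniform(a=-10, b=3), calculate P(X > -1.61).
0.354615

We have X ~ Uniform(a=-10, b=3).

P(X > -1.61) = 1 - P(X ≤ -1.61)
                = 1 - F(-1.61)
                = 1 - 0.645385
                = 0.354615

So there's approximately a 35.5% chance that X exceeds -1.61.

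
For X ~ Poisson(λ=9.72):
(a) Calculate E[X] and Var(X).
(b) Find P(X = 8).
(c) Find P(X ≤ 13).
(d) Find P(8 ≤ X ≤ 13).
(a) E[X] = 9.7200, Var(X) = 9.7200
(b) P(X = 8) = 0.118705
(c) P(X ≤ 13) = 0.884012
(d) P(8 ≤ X ≤ 13) = 0.637504

We have X ~ Poisson(λ=9.72).

(a) Moments:
E[X] = 9.7200
Var(X) = 9.7200
σ = √Var(X) = 3.1177

(b) Point probability using PMF:
P(X = 8) = 0.118705

(c) Cumulative probability using CDF:
P(X ≤ 13) = F(13) = 0.884012

(d) Range probability:
P(8 ≤ X ≤ 13) = P(X ≤ 13) - P(X ≤ 7)
                   = F(13) - F(7)
                   = 0.884012 - 0.246508
                   = 0.637504

This means approximately 63.8% of outcomes fall in the interval [8, 13].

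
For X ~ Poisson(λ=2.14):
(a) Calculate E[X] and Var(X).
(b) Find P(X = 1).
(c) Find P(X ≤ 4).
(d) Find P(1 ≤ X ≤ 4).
(a) E[X] = 2.1400, Var(X) = 2.1400
(b) P(X = 1) = 0.251781
(c) P(X ≤ 4) = 0.933833
(d) P(1 ≤ X ≤ 4) = 0.816178

We have X ~ Poisson(λ=2.14).

(a) Moments:
E[X] = 2.1400
Var(X) = 2.1400
σ = √Var(X) = 1.4629

(b) Point probability using PMF:
P(X = 1) = 0.251781

(c) Cumulative probability using CDF:
P(X ≤ 4) = F(4) = 0.933833

(d) Range probability:
P(1 ≤ X ≤ 4) = P(X ≤ 4) - P(X ≤ 0)
                   = F(4) - F(0)
                   = 0.933833 - 0.117655
                   = 0.816178

This means approximately 81.6% of outcomes fall in the interval [1, 4].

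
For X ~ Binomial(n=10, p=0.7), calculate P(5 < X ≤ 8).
0.700423

We have X ~ Binomial(n=10, p=0.7).

To find P(5 < X ≤ 8), we use:
P(5 < X ≤ 8) = P(X ≤ 8) - P(X ≤ 5)
                 = F(8) - F(5)
                 = 0.850692 - 0.150268
                 = 0.700423

So there's approximately a 70.0% chance that X falls in this range.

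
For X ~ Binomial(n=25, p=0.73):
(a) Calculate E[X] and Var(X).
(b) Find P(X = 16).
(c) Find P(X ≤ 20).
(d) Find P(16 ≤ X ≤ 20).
(a) E[X] = 18.2500, Var(X) = 4.9275
(b) P(X = 16) = 0.101322
(c) P(X ≤ 20) = 0.845164
(d) P(16 ≤ X ≤ 20) = 0.735023

We have X ~ Binomial(n=25, p=0.73).

(a) Moments:
E[X] = 18.2500
Var(X) = 4.9275
σ = √Var(X) = 2.2198

(b) Point probability using PMF:
P(X = 16) = 0.101322

(c) Cumulative probability using CDF:
P(X ≤ 20) = F(20) = 0.845164

(d) Range probability:
P(16 ≤ X ≤ 20) = P(X ≤ 20) - P(X ≤ 15)
                   = F(20) - F(15)
                   = 0.845164 - 0.110141
                   = 0.735023

This means approximately 73.5% of outcomes fall in the interval [16, 20].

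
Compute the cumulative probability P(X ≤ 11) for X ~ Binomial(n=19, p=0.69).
0.209094

We have X ~ Binomial(n=19, p=0.69).

The CDF gives us P(X ≤ k).

Using the CDF:
P(X ≤ 11) = 0.209094

This means there's approximately a 20.9% chance that X is at most 11.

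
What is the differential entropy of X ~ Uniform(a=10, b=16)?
1.7918 nats

We have X ~ Uniform(a=10, b=16).

The differential entropy measures the uncertainty or information content of the distribution.

For a Uniform distribution with a=10, b=16:
h(X) = 1.7918 nats

(In bits, this would be 2.5850 bits.)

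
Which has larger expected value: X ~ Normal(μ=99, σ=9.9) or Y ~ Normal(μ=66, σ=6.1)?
X has larger mean (99.0000 > 66.0000)

Compute the expected value for each distribution:

X ~ Normal(μ=99, σ=9.9):
E[X] = 99.0000

Y ~ Normal(μ=66, σ=6.1):
E[Y] = 66.0000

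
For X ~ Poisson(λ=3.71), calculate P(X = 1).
0.090812

We have X ~ Poisson(λ=3.71).

For a Poisson distribution, the PMF gives us the probability of each outcome.

Using the PMF formula:
P(X = 1) = 0.090812

Rounded to 4 decimal places: 0.0908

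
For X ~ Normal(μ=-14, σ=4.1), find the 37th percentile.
-15.3606

We have X ~ Normal(μ=-14, σ=4.1).

We want to find x such that P(X ≤ x) = 0.37.

This is the 37th percentile, which means 37% of values fall below this point.

Using the inverse CDF (quantile function):
x = F⁻¹(0.37) = -15.3606

Verification: P(X ≤ -15.3606) = 0.37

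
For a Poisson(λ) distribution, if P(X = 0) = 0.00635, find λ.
λ = 5.0593

For a Poisson(λ) distribution, the PMF at 0 is:
P(X = 0) = λ^0 e^(-λ) / 0! = e^(-λ)

Given P(X = 0) = 0.00635:
e^(-λ) = 0.00635
-λ = ln(0.00635)
λ = -ln(0.00635) = 5.0593

Verification: e^(-5.0593) = 0.00635 ✓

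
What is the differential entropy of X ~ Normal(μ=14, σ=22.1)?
4.5145 nats

We have X ~ Normal(μ=14, σ=22.1).

The differential entropy measures the uncertainty or information content of the distribution.

For a Normal distribution with μ=14, σ=22.1:
h(X) = 4.5145 nats

(In bits, this would be 6.5131 bits.)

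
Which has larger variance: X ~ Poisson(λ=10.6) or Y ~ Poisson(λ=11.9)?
Y has larger variance (11.9000 > 10.6000)

Compute the variance for each distribution:

X ~ Poisson(λ=10.6):
Var(X) = 10.6000

Y ~ Poisson(λ=11.9):
Var(Y) = 11.9000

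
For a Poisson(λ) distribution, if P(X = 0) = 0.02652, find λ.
λ = 3.6299

For a Poisson(λ) distribution, the PMF at 0 is:
P(X = 0) = λ^0 e^(-λ) / 0! = e^(-λ)

Given P(X = 0) = 0.02652:
e^(-λ) = 0.02652
-λ = ln(0.02652)
λ = -ln(0.02652) = 3.6299

Verification: e^(-3.6299) = 0.02652 ✓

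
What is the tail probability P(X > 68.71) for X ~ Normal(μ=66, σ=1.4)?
0.026451

We have X ~ Normal(μ=66, σ=1.4).

P(X > 68.71) = 1 - P(X ≤ 68.71)
                = 1 - F(68.71)
                = 1 - 0.973549
                = 0.026451

So there's approximately a 2.6% chance that X exceeds 68.71.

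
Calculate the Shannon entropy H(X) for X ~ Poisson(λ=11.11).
2.6150 nats

We have X ~ Poisson(λ=11.11).

The Shannon entropy measures the uncertainty or information content of the distribution.

For a Poisson distribution with λ=11.11:
H(X) = 2.6150 nats

(In bits, this would be 3.7726 bits.)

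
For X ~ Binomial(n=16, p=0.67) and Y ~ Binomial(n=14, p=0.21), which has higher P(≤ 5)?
Y has higher probability (P(Y ≤ 5) = 0.9457 > P(X ≤ 5) = 0.0037)

Compute P(≤ 5) for each distribution:

X ~ Binomial(n=16, p=0.67):
P(X ≤ 5) = 0.0037

Y ~ Binomial(n=14, p=0.21):
P(Y ≤ 5) = 0.9457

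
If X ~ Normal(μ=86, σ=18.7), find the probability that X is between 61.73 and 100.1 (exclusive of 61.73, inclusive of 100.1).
0.677411

We have X ~ Normal(μ=86, σ=18.7).

To find P(61.73 < X ≤ 100.1), we use:
P(61.73 < X ≤ 100.1) = P(X ≤ 100.1) - P(X ≤ 61.73)
                 = F(100.1) - F(61.73)
                 = 0.774579 - 0.097168
                 = 0.677411

So there's approximately a 67.7% chance that X falls in this range.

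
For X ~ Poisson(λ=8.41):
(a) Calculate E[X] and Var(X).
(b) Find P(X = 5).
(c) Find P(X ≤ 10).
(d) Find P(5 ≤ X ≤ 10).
(a) E[X] = 8.4100, Var(X) = 8.4100
(b) P(X = 5) = 0.078052
(c) P(X ≤ 10) = 0.773217
(d) P(5 ≤ X ≤ 10) = 0.694774

We have X ~ Poisson(λ=8.41).

(a) Moments:
E[X] = 8.4100
Var(X) = 8.4100
σ = √Var(X) = 2.9000

(b) Point probability using PMF:
P(X = 5) = 0.078052

(c) Cumulative probability using CDF:
P(X ≤ 10) = F(10) = 0.773217

(d) Range probability:
P(5 ≤ X ≤ 10) = P(X ≤ 10) - P(X ≤ 4)
                   = F(10) - F(4)
                   = 0.773217 - 0.078443
                   = 0.694774

This means approximately 69.5% of outcomes fall in the interval [5, 10].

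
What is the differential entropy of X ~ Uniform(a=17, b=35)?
2.8904 nats

We have X ~ Uniform(a=17, b=35).

The differential entropy measures the uncertainty or information content of the distribution.

For a Uniform distribution with a=17, b=35:
h(X) = 2.8904 nats

(In bits, this would be 4.1699 bits.)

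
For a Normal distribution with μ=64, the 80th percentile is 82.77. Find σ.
σ = 22.3022

For X ~ Normal(μ, σ), the p-th percentile satisfies x = μ + z_p × σ,
where z_p = Φ⁻¹(p) is the standard normal quantile.

Step 1: z_{0.8} = Φ⁻¹(0.8) = 0.8416

Step 2: Solve for σ:
82.77 = 64 + 0.8416 × σ
σ = (82.77 - 64) / 0.8416
σ = 18.77 / 0.8416
σ = 22.3022

Verification: μ + z × σ = 64 + 0.8416 × 22.3022 = 82.77 ✓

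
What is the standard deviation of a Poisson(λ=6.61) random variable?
2.5710

We have X ~ Poisson(λ=6.61).

For a Poisson distribution with λ=6.61:
σ = √Var(X) = 2.5710

The standard deviation is the square root of the variance.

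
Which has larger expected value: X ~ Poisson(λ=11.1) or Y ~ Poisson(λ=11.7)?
Y has larger mean (11.7000 > 11.1000)

Compute the expected value for each distribution:

X ~ Poisson(λ=11.1):
E[X] = 11.1000

Y ~ Poisson(λ=11.7):
E[Y] = 11.7000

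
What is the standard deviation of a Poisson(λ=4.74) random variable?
2.1772

We have X ~ Poisson(λ=4.74).

For a Poisson distribution with λ=4.74:
σ = √Var(X) = 2.1772

The standard deviation is the square root of the variance.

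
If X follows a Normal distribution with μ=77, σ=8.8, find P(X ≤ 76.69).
0.485949

We have X ~ Normal(μ=77, σ=8.8).

The CDF gives us P(X ≤ k).

Using the CDF:
P(X ≤ 76.69) = 0.485949

This means there's approximately a 48.6% chance that X is at most 76.69.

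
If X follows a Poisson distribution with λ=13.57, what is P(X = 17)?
0.064478

We have X ~ Poisson(λ=13.57).

For a Poisson distribution, the PMF gives us the probability of each outcome.

Using the PMF formula:
P(X = 17) = 0.064478

Rounded to 4 decimal places: 0.0645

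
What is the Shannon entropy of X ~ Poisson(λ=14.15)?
2.7377 nats

We have X ~ Poisson(λ=14.15).

The Shannon entropy measures the uncertainty or information content of the distribution.

For a Poisson distribution with λ=14.15:
H(X) = 2.7377 nats

(In bits, this would be 3.9496 bits.)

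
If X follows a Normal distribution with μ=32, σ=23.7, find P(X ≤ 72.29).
0.955435

We have X ~ Normal(μ=32, σ=23.7).

The CDF gives us P(X ≤ k).

Using the CDF:
P(X ≤ 72.29) = 0.955435

This means there's approximately a 95.5% chance that X is at most 72.29.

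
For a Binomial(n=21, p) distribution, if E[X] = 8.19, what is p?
p = 0.39

For a Binomial(n, p) distribution:
E[X] = n × p

Given n = 21 and E[X] = 8.19:
8.19 = 21 × p
p = 8.19 / 21 = 0.39

Verification: Binomial(21, 0.39) has E[X] = 8.19 ✓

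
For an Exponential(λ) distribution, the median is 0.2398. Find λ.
λ = 2.8905

For X ~ Exponential(λ), the CDF is F(x) = 1 - e^(-λx).
The median m satisfies F(m) = 0.5:
1 - e^(-λm) = 0.5
e^(-λm) = 0.5
λm = ln(2)
m = ln(2) / λ

Given m = 0.2398:
λ = ln(2) / 0.2398 = 0.693147 / 0.2398 = 2.8905

Verification: ln(2) / 2.8905 = 0.2398 ✓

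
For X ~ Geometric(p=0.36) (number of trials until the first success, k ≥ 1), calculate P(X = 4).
0.094372

We have X ~ Geometric(p=0.36) (number of trials until the first success, k ≥ 1).

For a Geometric distribution, the PMF gives us the probability of each outcome.

Using the PMF formula:
P(X = 4) = 0.094372

Rounded to 4 decimal places: 0.0944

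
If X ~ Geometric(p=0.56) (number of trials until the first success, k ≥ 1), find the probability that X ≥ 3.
0.193600

We have X ~ Geometric(p=0.56) (number of trials until the first success, k ≥ 1).

For discrete distributions, P(X ≥ 3) = 1 - P(X ≤ 2).

P(X ≤ 2) = 0.806400
P(X ≥ 3) = 1 - 0.806400 = 0.193600

So there's approximately a 19.4% chance that X is at least 3.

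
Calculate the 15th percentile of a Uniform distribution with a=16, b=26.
17.5000

We have X ~ Uniform(a=16, b=26).

We want to find x such that P(X ≤ x) = 0.15.

This is the 15th percentile, which means 15% of values fall below this point.

Using the inverse CDF (quantile function):
x = F⁻¹(0.15) = 17.5000

Verification: P(X ≤ 17.5000) = 0.15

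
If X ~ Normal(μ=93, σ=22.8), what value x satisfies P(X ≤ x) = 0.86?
117.6313

We have X ~ Normal(μ=93, σ=22.8).

We want to find x such that P(X ≤ x) = 0.86.

This is the 86th percentile, which means 86% of values fall below this point.

Using the inverse CDF (quantile function):
x = F⁻¹(0.86) = 117.6313

Verification: P(X ≤ 117.6313) = 0.86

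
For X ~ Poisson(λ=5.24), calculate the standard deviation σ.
2.2891

We have X ~ Poisson(λ=5.24).

For a Poisson distribution with λ=5.24:
σ = √Var(X) = 2.2891

The standard deviation is the square root of the variance.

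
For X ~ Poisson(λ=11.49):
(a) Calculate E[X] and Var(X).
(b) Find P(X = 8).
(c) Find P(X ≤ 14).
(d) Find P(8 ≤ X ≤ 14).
(a) E[X] = 11.4900, Var(X) = 11.4900
(b) P(X = 8) = 0.077090
(c) P(X ≤ 14) = 0.816081
(d) P(8 ≤ X ≤ 14) = 0.701811

We have X ~ Poisson(λ=11.49).

(a) Moments:
E[X] = 11.4900
Var(X) = 11.4900
σ = √Var(X) = 3.3897

(b) Point probability using PMF:
P(X = 8) = 0.077090

(c) Cumulative probability using CDF:
P(X ≤ 14) = F(14) = 0.816081

(d) Range probability:
P(8 ≤ X ≤ 14) = P(X ≤ 14) - P(X ≤ 7)
                   = F(14) - F(7)
                   = 0.816081 - 0.114270
                   = 0.701811

This means approximately 70.2% of outcomes fall in the interval [8, 14].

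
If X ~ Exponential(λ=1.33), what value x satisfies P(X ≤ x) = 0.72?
0.9571

We have X ~ Exponential(λ=1.33).

We want to find x such that P(X ≤ x) = 0.72.

This is the 72nd percentile, which means 72% of values fall below this point.

Using the inverse CDF (quantile function):
x = F⁻¹(0.72) = 0.9571

Verification: P(X ≤ 0.9571) = 0.72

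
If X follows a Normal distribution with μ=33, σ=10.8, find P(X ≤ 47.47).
0.909847

We have X ~ Normal(μ=33, σ=10.8).

The CDF gives us P(X ≤ k).

Using the CDF:
P(X ≤ 47.47) = 0.909847

This means there's approximately a 91.0% chance that X is at most 47.47.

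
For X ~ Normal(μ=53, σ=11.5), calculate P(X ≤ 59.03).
0.699982

We have X ~ Normal(μ=53, σ=11.5).

The CDF gives us P(X ≤ k).

Using the CDF:
P(X ≤ 59.03) = 0.699982

This means there's approximately a 70.0% chance that X is at most 59.03.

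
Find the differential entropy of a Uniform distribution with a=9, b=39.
3.4012 nats

We have X ~ Uniform(a=9, b=39).

The differential entropy measures the uncertainty or information content of the distribution.

For a Uniform distribution with a=9, b=39:
h(X) = 3.4012 nats

(In bits, this would be 4.9069 bits.)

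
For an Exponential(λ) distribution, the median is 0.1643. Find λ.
λ = 4.2188

For X ~ Exponential(λ), the CDF is F(x) = 1 - e^(-λx).
The median m satisfies F(m) = 0.5:
1 - e^(-λm) = 0.5
e^(-λm) = 0.5
λm = ln(2)
m = ln(2) / λ

Given m = 0.1643:
λ = ln(2) / 0.1643 = 0.693147 / 0.1643 = 4.2188

Verification: ln(2) / 4.2188 = 0.1643 ✓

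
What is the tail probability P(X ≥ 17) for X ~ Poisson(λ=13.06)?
0.168850

We have X ~ Poisson(λ=13.06).

For discrete distributions, P(X ≥ 17) = 1 - P(X ≤ 16).

P(X ≤ 16) = 0.831150
P(X ≥ 17) = 1 - 0.831150 = 0.168850

So there's approximately a 16.9% chance that X is at least 17.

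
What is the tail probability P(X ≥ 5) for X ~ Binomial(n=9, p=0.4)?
0.266568

We have X ~ Binomial(n=9, p=0.4).

For discrete distributions, P(X ≥ 5) = 1 - P(X ≤ 4).

P(X ≤ 4) = 0.733432
P(X ≥ 5) = 1 - 0.733432 = 0.266568

So there's approximately a 26.7% chance that X is at least 5.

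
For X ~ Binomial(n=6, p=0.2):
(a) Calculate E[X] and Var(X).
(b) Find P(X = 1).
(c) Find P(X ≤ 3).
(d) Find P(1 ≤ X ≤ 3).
(a) E[X] = 1.2000, Var(X) = 0.9600
(b) P(X = 1) = 0.393216
(c) P(X ≤ 3) = 0.983040
(d) P(1 ≤ X ≤ 3) = 0.720896

We have X ~ Binomial(n=6, p=0.2).

(a) Moments:
E[X] = 1.2000
Var(X) = 0.9600
σ = √Var(X) = 0.9798

(b) Point probability using PMF:
P(X = 1) = 0.393216

(c) Cumulative probability using CDF:
P(X ≤ 3) = F(3) = 0.983040

(d) Range probability:
P(1 ≤ X ≤ 3) = P(X ≤ 3) - P(X ≤ 0)
                   = F(3) - F(0)
                   = 0.983040 - 0.262144
                   = 0.720896

This means approximately 72.1% of outcomes fall in the interval [1, 3].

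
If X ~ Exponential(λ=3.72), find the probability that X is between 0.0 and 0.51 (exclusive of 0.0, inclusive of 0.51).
0.850012

We have X ~ Exponential(λ=3.72).

To find P(0.0 < X ≤ 0.51), we use:
P(0.0 < X ≤ 0.51) = P(X ≤ 0.51) - P(X ≤ 0.0)
                 = F(0.51) - F(0.0)
                 = 0.850012 - 0.000000
                 = 0.850012

So there's approximately a 85.0% chance that X falls in this range.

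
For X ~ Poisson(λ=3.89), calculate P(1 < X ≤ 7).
0.855170

We have X ~ Poisson(λ=3.89).

To find P(1 < X ≤ 7), we use:
P(1 < X ≤ 7) = P(X ≤ 7) - P(X ≤ 1)
                 = F(7) - F(1)
                 = 0.955147 - 0.099978
                 = 0.855170

So there's approximately a 85.5% chance that X falls in this range.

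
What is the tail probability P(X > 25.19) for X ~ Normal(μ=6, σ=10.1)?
0.028717

We have X ~ Normal(μ=6, σ=10.1).

P(X > 25.19) = 1 - P(X ≤ 25.19)
                = 1 - F(25.19)
                = 1 - 0.971283
                = 0.028717

So there's approximately a 2.9% chance that X exceeds 25.19.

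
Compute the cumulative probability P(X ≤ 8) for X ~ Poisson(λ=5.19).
0.918794

We have X ~ Poisson(λ=5.19).

The CDF gives us P(X ≤ k).

Using the CDF:
P(X ≤ 8) = 0.918794

This means there's approximately a 91.9% chance that X is at most 8.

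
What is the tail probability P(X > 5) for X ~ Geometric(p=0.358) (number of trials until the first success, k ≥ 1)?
0.109062

We have X ~ Geometric(p=0.358) (number of trials until the first success, k ≥ 1).

P(X > 5) = 1 - P(X ≤ 5)
                = 1 - F(5)
                = 1 - 0.890938
                = 0.109062

So there's approximately a 10.9% chance that X exceeds 5.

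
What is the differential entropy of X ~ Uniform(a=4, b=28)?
3.1781 nats

We have X ~ Uniform(a=4, b=28).

The differential entropy measures the uncertainty or information content of the distribution.

For a Uniform distribution with a=4, b=28:
h(X) = 3.1781 nats

(In bits, this would be 4.5850 bits.)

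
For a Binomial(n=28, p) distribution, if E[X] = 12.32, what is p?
p = 0.44

For a Binomial(n, p) distribution:
E[X] = n × p

Given n = 28 and E[X] = 12.32:
12.32 = 28 × p
p = 12.32 / 28 = 0.44

Verification: Binomial(28, 0.44) has E[X] = 12.32 ✓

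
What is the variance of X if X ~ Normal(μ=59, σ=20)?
400.0000

We have X ~ Normal(μ=59, σ=20).

For a Normal distribution with μ=59, σ=20:
Var(X) = 400.0000

The variance measures the spread of the distribution around the mean.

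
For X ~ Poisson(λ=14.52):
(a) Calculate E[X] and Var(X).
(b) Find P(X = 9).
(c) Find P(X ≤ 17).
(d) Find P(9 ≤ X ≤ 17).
(a) E[X] = 14.5200, Var(X) = 14.5200
(b) P(X = 9) = 0.039082
(c) P(X ≤ 17) = 0.788144
(d) P(9 ≤ X ≤ 17) = 0.740251

We have X ~ Poisson(λ=14.52).

(a) Moments:
E[X] = 14.5200
Var(X) = 14.5200
σ = √Var(X) = 3.8105

(b) Point probability using PMF:
P(X = 9) = 0.039082

(c) Cumulative probability using CDF:
P(X ≤ 17) = F(17) = 0.788144

(d) Range probability:
P(9 ≤ X ≤ 17) = P(X ≤ 17) - P(X ≤ 8)
                   = F(17) - F(8)
                   = 0.788144 - 0.047892
                   = 0.740251

This means approximately 74.0% of outcomes fall in the interval [9, 17].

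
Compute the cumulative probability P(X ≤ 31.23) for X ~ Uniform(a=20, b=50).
0.374333

We have X ~ Uniform(a=20, b=50).

The CDF gives us P(X ≤ k).

Using the CDF:
P(X ≤ 31.23) = 0.374333

This means there's approximately a 37.4% chance that X is at most 31.23.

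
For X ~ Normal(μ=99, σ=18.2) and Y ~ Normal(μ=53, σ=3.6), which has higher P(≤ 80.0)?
Y has higher probability (P(Y ≤ 80.0) = 1.0000 > P(X ≤ 80.0) = 0.1483)

Compute P(≤ 80.0) for each distribution:

X ~ Normal(μ=99, σ=18.2):
P(X ≤ 80.0) = 0.1483

Y ~ Normal(μ=53, σ=3.6):
P(Y ≤ 80.0) = 1.0000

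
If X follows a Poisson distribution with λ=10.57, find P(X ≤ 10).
0.512101

We have X ~ Poisson(λ=10.57).

The CDF gives us P(X ≤ k).

Using the CDF:
P(X ≤ 10) = 0.512101

This means there's approximately a 51.2% chance that X is at most 10.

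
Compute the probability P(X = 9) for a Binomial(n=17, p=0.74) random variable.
0.033780

We have X ~ Binomial(n=17, p=0.74).

For a Binomial distribution, the PMF gives us the probability of each outcome.

Using the PMF formula:
P(X = 9) = 0.033780

Rounded to 4 decimal places: 0.0338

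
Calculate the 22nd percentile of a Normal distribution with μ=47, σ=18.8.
32.4828

We have X ~ Normal(μ=47, σ=18.8).

We want to find x such that P(X ≤ x) = 0.22.

This is the 22nd percentile, which means 22% of values fall below this point.

Using the inverse CDF (quantile function):
x = F⁻¹(0.22) = 32.4828

Verification: P(X ≤ 32.4828) = 0.22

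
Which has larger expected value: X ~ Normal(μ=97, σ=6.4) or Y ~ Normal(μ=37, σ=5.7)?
X has larger mean (97.0000 > 37.0000)

Compute the expected value for each distribution:

X ~ Normal(μ=97, σ=6.4):
E[X] = 97.0000

Y ~ Normal(μ=37, σ=5.7):
E[Y] = 37.0000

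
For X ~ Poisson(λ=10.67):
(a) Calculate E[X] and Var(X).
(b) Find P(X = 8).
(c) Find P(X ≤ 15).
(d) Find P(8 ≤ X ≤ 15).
(a) E[X] = 10.6700, Var(X) = 10.6700
(b) P(X = 8) = 0.096799
(c) P(X ≤ 15) = 0.923950
(d) P(8 ≤ X ≤ 15) = 0.758142

We have X ~ Poisson(λ=10.67).

(a) Moments:
E[X] = 10.6700
Var(X) = 10.6700
σ = √Var(X) = 3.2665

(b) Point probability using PMF:
P(X = 8) = 0.096799

(c) Cumulative probability using CDF:
P(X ≤ 15) = F(15) = 0.923950

(d) Range probability:
P(8 ≤ X ≤ 15) = P(X ≤ 15) - P(X ≤ 7)
                   = F(15) - F(7)
                   = 0.923950 - 0.165809
                   = 0.758142

This means approximately 75.8% of outcomes fall in the interval [8, 15].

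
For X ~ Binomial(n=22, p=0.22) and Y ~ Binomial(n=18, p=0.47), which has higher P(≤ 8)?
X has higher probability (P(X ≤ 8) = 0.9640 > P(Y ≤ 8) = 0.5094)

Compute P(≤ 8) for each distribution:

X ~ Binomial(n=22, p=0.22):
P(X ≤ 8) = 0.9640

Y ~ Binomial(n=18, p=0.47):
P(Y ≤ 8) = 0.5094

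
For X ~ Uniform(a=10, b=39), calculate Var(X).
70.0833

We have X ~ Uniform(a=10, b=39).

For a Uniform distribution with a=10, b=39:
Var(X) = 70.0833

The variance measures the spread of the distribution around the mean.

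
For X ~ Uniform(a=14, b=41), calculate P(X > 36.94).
0.150370

We have X ~ Uniform(a=14, b=41).

P(X > 36.94) = 1 - P(X ≤ 36.94)
                = 1 - F(36.94)
                = 1 - 0.849630
                = 0.150370

So there's approximately a 15.0% chance that X exceeds 36.94.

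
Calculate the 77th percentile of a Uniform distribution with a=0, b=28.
21.5600

We have X ~ Uniform(a=0, b=28).

We want to find x such that P(X ≤ x) = 0.77.

This is the 77th percentile, which means 77% of values fall below this point.

Using the inverse CDF (quantile function):
x = F⁻¹(0.77) = 21.5600

Verification: P(X ≤ 21.5600) = 0.77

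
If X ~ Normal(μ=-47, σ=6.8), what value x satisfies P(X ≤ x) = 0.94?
-36.4275

We have X ~ Normal(μ=-47, σ=6.8).

We want to find x such that P(X ≤ x) = 0.94.

This is the 94th percentile, which means 94% of values fall below this point.

Using the inverse CDF (quantile function):
x = F⁻¹(0.94) = -36.4275

Verification: P(X ≤ -36.4275) = 0.94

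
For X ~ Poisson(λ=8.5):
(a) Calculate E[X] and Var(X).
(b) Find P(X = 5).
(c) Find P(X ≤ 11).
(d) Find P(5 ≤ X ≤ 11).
(a) E[X] = 8.5000, Var(X) = 8.5000
(b) P(X = 5) = 0.075233
(c) P(X ≤ 11) = 0.848662
(d) P(5 ≤ X ≤ 11) = 0.774298

We have X ~ Poisson(λ=8.5).

(a) Moments:
E[X] = 8.5000
Var(X) = 8.5000
σ = √Var(X) = 2.9155

(b) Point probability using PMF:
P(X = 5) = 0.075233

(c) Cumulative probability using CDF:
P(X ≤ 11) = F(11) = 0.848662

(d) Range probability:
P(5 ≤ X ≤ 11) = P(X ≤ 11) - P(X ≤ 4)
                   = F(11) - F(4)
                   = 0.848662 - 0.074364
                   = 0.774298

This means approximately 77.4% of outcomes fall in the interval [5, 11].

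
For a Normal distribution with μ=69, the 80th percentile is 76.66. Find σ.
σ = 9.1015

For X ~ Normal(μ, σ), the p-th percentile satisfies x = μ + z_p × σ,
where z_p = Φ⁻¹(p) is the standard normal quantile.

Step 1: z_{0.8} = Φ⁻¹(0.8) = 0.8416

Step 2: Solve for σ:
76.66 = 69 + 0.8416 × σ
σ = (76.66 - 69) / 0.8416
σ = 7.66 / 0.8416
σ = 9.1015

Verification: μ + z × σ = 69 + 0.8416 × 9.1015 = 76.66 ✓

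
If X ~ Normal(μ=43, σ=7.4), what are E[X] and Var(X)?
E[X] = 43.0000, Var(X) = 54.7600

We have X ~ Normal(μ=43, σ=7.4).

For a Normal distribution with μ=43, σ=7.4:

Expected value:
E[X] = 43.0000

Variance:
Var(X) = 54.7600

Standard deviation:
σ = √Var(X) = 7.4000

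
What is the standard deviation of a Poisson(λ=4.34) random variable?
2.0833

We have X ~ Poisson(λ=4.34).

For a Poisson distribution with λ=4.34:
σ = √Var(X) = 2.0833

The standard deviation is the square root of the variance.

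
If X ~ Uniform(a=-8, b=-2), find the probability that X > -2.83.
0.138333

We have X ~ Uniform(a=-8, b=-2).

P(X > -2.83) = 1 - P(X ≤ -2.83)
                = 1 - F(-2.83)
                = 1 - 0.861667
                = 0.138333

So there's approximately a 13.8% chance that X exceeds -2.83.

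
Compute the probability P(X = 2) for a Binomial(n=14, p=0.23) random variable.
0.209115

We have X ~ Binomial(n=14, p=0.23).

For a Binomial distribution, the PMF gives us the probability of each outcome.

Using the PMF formula:
P(X = 2) = 0.209115

Rounded to 4 decimal places: 0.2091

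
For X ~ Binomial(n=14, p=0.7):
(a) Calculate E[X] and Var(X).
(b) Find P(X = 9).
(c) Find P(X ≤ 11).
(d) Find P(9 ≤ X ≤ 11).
(a) E[X] = 9.8000, Var(X) = 2.9400
(b) P(X = 9) = 0.196315
(c) P(X ≤ 11) = 0.839164
(d) P(9 ≤ X ≤ 11) = 0.619680

We have X ~ Binomial(n=14, p=0.7).

(a) Moments:
E[X] = 9.8000
Var(X) = 2.9400
σ = √Var(X) = 1.7146

(b) Point probability using PMF:
P(X = 9) = 0.196315

(c) Cumulative probability using CDF:
P(X ≤ 11) = F(11) = 0.839164

(d) Range probability:
P(9 ≤ X ≤ 11) = P(X ≤ 11) - P(X ≤ 8)
                   = F(11) - F(8)
                   = 0.839164 - 0.219484
                   = 0.619680

This means approximately 62.0% of outcomes fall in the interval [9, 11].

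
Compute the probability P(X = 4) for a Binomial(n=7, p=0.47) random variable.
0.254265

We have X ~ Binomial(n=7, p=0.47).

For a Binomial distribution, the PMF gives us the probability of each outcome.

Using the PMF formula:
P(X = 4) = 0.254265

Rounded to 4 decimal places: 0.2543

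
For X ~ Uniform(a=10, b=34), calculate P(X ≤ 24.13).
0.588750

We have X ~ Uniform(a=10, b=34).

The CDF gives us P(X ≤ k).

Using the CDF:
P(X ≤ 24.13) = 0.588750

This means there's approximately a 58.9% chance that X is at most 24.13.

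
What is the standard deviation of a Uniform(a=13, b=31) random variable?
5.1962

We have X ~ Uniform(a=13, b=31).

For a Uniform distribution with a=13, b=31:
σ = √Var(X) = 5.1962

The standard deviation is the square root of the variance.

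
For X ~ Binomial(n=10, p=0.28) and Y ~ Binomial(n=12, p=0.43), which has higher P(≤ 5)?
X has higher probability (P(X ≤ 5) = 0.9658 > P(Y ≤ 5) = 0.5833)

Compute P(≤ 5) for each distribution:

X ~ Binomial(n=10, p=0.28):
P(X ≤ 5) = 0.9658

Y ~ Binomial(n=12, p=0.43):
P(Y ≤ 5) = 0.5833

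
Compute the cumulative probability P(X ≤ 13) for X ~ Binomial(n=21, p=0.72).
0.211654

We have X ~ Binomial(n=21, p=0.72).

The CDF gives us P(X ≤ k).

Using the CDF:
P(X ≤ 13) = 0.211654

This means there's approximately a 21.2% chance that X is at most 13.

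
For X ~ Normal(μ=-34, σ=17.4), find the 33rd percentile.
-41.6545

We have X ~ Normal(μ=-34, σ=17.4).

We want to find x such that P(X ≤ x) = 0.33.

This is the 33rd percentile, which means 33% of values fall below this point.

Using the inverse CDF (quantile function):
x = F⁻¹(0.33) = -41.6545

Verification: P(X ≤ -41.6545) = 0.33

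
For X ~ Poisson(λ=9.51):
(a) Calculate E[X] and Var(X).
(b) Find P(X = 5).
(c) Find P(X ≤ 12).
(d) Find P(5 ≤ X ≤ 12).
(a) E[X] = 9.5100, Var(X) = 9.5100
(b) P(X = 5) = 0.048038
(c) P(X ≤ 12) = 0.835584
(d) P(5 ≤ X ≤ 12) = 0.795575

We have X ~ Poisson(λ=9.51).

(a) Moments:
E[X] = 9.5100
Var(X) = 9.5100
σ = √Var(X) = 3.0838

(b) Point probability using PMF:
P(X = 5) = 0.048038

(c) Cumulative probability using CDF:
P(X ≤ 12) = F(12) = 0.835584

(d) Range probability:
P(5 ≤ X ≤ 12) = P(X ≤ 12) - P(X ≤ 4)
                   = F(12) - F(4)
                   = 0.835584 - 0.040009
                   = 0.795575

This means approximately 79.6% of outcomes fall in the interval [5, 12].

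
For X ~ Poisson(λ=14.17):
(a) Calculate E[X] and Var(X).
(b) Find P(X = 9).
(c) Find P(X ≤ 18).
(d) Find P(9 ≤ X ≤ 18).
(a) E[X] = 14.1700, Var(X) = 14.1700
(b) P(X = 9) = 0.044526
(c) P(X ≤ 18) = 0.872989
(d) P(9 ≤ X ≤ 18) = 0.815923

We have X ~ Poisson(λ=14.17).

(a) Moments:
E[X] = 14.1700
Var(X) = 14.1700
σ = √Var(X) = 3.7643

(b) Point probability using PMF:
P(X = 9) = 0.044526

(c) Cumulative probability using CDF:
P(X ≤ 18) = F(18) = 0.872989

(d) Range probability:
P(9 ≤ X ≤ 18) = P(X ≤ 18) - P(X ≤ 8)
                   = F(18) - F(8)
                   = 0.872989 - 0.057066
                   = 0.815923

This means approximately 81.6% of outcomes fall in the interval [9, 18].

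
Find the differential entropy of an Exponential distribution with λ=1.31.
0.7300 nats

We have X ~ Exponential(λ=1.31).

The differential entropy measures the uncertainty or information content of the distribution.

For an Exponential distribution with λ=1.31:
h(X) = 0.7300 nats

(In bits, this would be 1.0531 bits.)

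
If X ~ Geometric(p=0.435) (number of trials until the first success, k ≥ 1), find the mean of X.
2.2989

We have X ~ Geometric(p=0.435) (number of trials until the first success, k ≥ 1).

For a Geometric distribution with p=0.435 (number of trials until the first success, k ≥ 1):
E[X] = 2.2989

This is the expected (average) value of X.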